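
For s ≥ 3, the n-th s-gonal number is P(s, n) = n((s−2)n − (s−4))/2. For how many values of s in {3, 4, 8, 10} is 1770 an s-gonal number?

1

s = 3: P(3, 59) = 1770. ✓
s = 4: P(4, 42) = 1764 and P(4, 43) = 1849; 1770 is not s-gonal.
s = 8: P(8, 24) = 1680 and P(8, 25) = 1825; 1770 is not s-gonal.
s = 10: P(10, 21) = 1701 and P(10, 22) = 1870; 1770 is not s-gonal.
Hits: s ∈ {3} → 1.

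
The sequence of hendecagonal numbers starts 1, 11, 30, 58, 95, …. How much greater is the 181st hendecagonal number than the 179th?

3233

181·(9·181 − 7)/2 = 146791 and 179·(9·179 − 7)/2 = 143558.
Difference: 146791 − 143558 = 3233.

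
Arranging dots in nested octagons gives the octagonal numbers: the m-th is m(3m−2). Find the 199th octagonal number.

The 199th octagonal number is n(3n−2) with n = 199.
199·(3·199 − 2) = 199·595 = 118405.

118405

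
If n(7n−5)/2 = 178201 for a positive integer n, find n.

Set n(7n−5)/2 = 178201, giving 7n² − 5n − 356402 = 0.
The discriminant is 25 + 56·178201 = 9979281, and √9979281 = 3159.
So n = (5 + 3159) / 14 = 3164/14 = 226.

226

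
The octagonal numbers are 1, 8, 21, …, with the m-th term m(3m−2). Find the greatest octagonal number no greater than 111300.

110208

Solve n(3n−2) ≤ 111300 for integer n.
n = 192 gives 110208 ≤ 111300, while n = 193 gives 111361 > 111300; so the answer is 110208.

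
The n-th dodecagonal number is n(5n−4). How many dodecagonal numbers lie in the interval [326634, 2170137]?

The n-th dodecagonal number is n(5n−4).
Smallest index with value ≥ 326634: n = 256 (giving 326656).
Largest index with value ≤ 2170137: n = 659 (giving 2168769).
Indices 256 through 659: 404 terms.

404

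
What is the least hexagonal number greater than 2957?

3003

Solve n(2n−1) > 2957 for integer n.
The largest n with value ≤ 2957 is 38 (since 2850 ≤ 2957 < 3003), so the first above is n = 39, value 3003.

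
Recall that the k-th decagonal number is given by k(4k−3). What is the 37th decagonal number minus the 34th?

37·(4·37 − 3) = 5365 and 34·(4·34 − 3) = 4522.
Difference: 5365 − 4522 = 843.

843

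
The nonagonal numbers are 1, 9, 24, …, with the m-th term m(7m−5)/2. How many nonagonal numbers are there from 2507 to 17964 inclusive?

45

The n-th nonagonal number is n(7n−5)/2.
Smallest index with value ≥ 2507: n = 28 (giving 2674).
Largest index with value ≤ 17964: n = 72 (giving 17964).
Indices 28 through 72: 45 terms.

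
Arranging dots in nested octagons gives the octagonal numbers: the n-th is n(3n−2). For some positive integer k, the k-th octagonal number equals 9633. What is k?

Set n(3n−2) = 9633, giving 3n² − 2n − 9633 = 0.
The discriminant is 4 + 12·9633 = 115600, and √115600 = 340.
So n = (2 + 340) / 6 = 342/6 = 57.

57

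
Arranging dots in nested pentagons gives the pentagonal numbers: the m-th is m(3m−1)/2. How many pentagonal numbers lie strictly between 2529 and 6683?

The n-th pentagonal number is n(3n−1)/2.
Smallest index with value > 2529: n = 42 (giving 2625).
Largest index with value < 6683: n = 66 (giving 6501).
Indices 42 through 66: 25 terms.

25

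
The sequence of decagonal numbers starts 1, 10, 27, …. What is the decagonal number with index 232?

214600

The 232nd decagonal number is n(4n−3) with n = 232.
232·(4·232 − 3) = 232·925 = 214600.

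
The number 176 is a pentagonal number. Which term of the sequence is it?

11

Set n(3n−1)/2 = 176, giving 3n² − n − 352 = 0.
The discriminant is 1 + 24·176 = 4225, and √4225 = 65.
So n = (1 + 65) / 6 = 66/6 = 11.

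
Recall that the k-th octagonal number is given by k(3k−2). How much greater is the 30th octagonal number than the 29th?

175

Consecutive octagonal numbers differ by 6n − 5: here 6·30 − 5 = 175.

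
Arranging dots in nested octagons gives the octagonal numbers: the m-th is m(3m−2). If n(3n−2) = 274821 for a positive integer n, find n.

Set n(3n−2) = 274821, giving 3n² − 2n − 274821 = 0.
The discriminant is 4 + 12·274821 = 3297856, and √3297856 = 1816.
So n = (2 + 1816) / 6 = 1818/6 = 303.

303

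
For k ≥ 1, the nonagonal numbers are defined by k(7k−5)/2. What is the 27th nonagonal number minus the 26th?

183

Consecutive nonagonal numbers differ by 7n − 6: here 7·27 − 6 = 183.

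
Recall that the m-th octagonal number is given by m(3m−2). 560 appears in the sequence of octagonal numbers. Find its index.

Set n(3n−2) = 560, giving 3n² − 2n − 560 = 0.
The discriminant is 4 + 12·560 = 6724, and √6724 = 82.
So n = (2 + 82) / 6 = 84/6 = 14.

14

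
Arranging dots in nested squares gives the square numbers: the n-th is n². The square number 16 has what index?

4

We need n² = 16, so n = √16 = 4.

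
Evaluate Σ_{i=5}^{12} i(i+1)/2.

344

Σ i(i+1)/2 = (Σi² + Σi) / 2 over i = 5..12.
Σi = 78 − 10 = 68 and Σi² = 650 − 30 = 620.
(1·620 + 1·68) / 2 = 688/2 = 344.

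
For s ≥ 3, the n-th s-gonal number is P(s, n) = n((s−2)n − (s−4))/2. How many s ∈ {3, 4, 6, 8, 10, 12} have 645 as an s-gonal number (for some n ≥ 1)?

s = 3: P(3, 35) = 630 and P(3, 36) = 666; 645 is not s-gonal.
s = 4: P(4, 25) = 625 and P(4, 26) = 676; 645 is not s-gonal.
s = 6: P(6, 18) = 630 and P(6, 19) = 703; 645 is not s-gonal.
s = 8: P(8, 15) = 645. ✓
s = 10: P(10, 13) = 637 and P(10, 14) = 742; 645 is not s-gonal.
s = 12: P(12, 11) = 561 and P(12, 12) = 672; 645 is not s-gonal.
Hits: s ∈ {8} → 1.

1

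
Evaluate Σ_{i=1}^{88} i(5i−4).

1139556

Σ i(5i−4) = 5Σi² − 4Σi over i = 1..88.
Σi = 3916 and Σi² = 231044.
5·231044 − 4·3916 = 1139556.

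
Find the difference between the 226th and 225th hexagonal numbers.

901

Consecutive hexagonal numbers differ by 4n − 3: here 4·226 − 3 = 901.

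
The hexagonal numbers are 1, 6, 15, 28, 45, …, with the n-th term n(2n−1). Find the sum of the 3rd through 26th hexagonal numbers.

Σ i(2i−1) = 2Σi² − Σi over i = 3..26.
Σi = 351 − 3 = 348 and Σi² = 6201 − 5 = 6196.
2·6196 − 1·348 = 12044.

12044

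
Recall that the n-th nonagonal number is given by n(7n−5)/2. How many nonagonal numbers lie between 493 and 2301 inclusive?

14

The n-th nonagonal number is n(7n−5)/2.
Smallest index with value ≥ 493: n = 13 (giving 559).
Largest index with value ≤ 2301: n = 26 (giving 2301).
Indices 13 through 26: 14 terms.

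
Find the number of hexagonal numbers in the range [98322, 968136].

The n-th hexagonal number is n(2n−1).
Smallest index with value ≥ 98322: n = 222 (giving 98346).
Largest index with value ≤ 968136: n = 696 (giving 968136).
Indices 222 through 696: 475 terms.

475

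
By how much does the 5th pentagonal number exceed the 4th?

Consecutive pentagonal numbers differ by 3n − 2: here 3·5 − 2 = 13.

13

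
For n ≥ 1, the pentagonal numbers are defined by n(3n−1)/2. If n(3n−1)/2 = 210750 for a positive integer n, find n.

375

Set n(3n−1)/2 = 210750, giving 3n² − n − 421500 = 0.
The discriminant is 1 + 24·210750 = 5058001, and √5058001 = 2249.
So n = (1 + 2249) / 6 = 2250/6 = 375.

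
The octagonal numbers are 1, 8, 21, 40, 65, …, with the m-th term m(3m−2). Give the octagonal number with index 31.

The 31st octagonal number is n(3n−2) with n = 31.
31·(3·31 − 2) = 31·91 = 2821.

2821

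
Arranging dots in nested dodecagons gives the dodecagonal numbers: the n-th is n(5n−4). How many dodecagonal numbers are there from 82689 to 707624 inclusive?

The n-th dodecagonal number is n(5n−4).
Smallest index with value ≥ 82689: n = 129 (giving 82689).
Largest index with value ≤ 707624: n = 376 (giving 705376).
Indices 129 through 376: 248 terms.

248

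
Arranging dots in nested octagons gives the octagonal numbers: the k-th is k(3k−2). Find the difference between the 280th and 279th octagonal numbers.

1675

Consecutive octagonal numbers differ by 6n − 5: here 6·280 − 5 = 1675.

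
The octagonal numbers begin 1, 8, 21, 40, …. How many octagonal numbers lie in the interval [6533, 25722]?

The n-th octagonal number is n(3n−2).
Smallest index with value ≥ 6533: n = 47 (giving 6533).
Largest index with value ≤ 25722: n = 92 (giving 25208).
Indices 47 through 92: 46 terms.

46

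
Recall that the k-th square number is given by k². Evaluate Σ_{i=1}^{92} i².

Σ_{i=1}^{92} i² = 92·93·185/6 = 263810.

263810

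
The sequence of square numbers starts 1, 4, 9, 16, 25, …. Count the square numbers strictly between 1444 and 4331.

The n-th square number is n².
Smallest index with value > 1444: n = 39 (giving 1521).
Largest index with value < 4331: n = 65 (giving 4225).
Indices 39 through 65: 27 terms.

27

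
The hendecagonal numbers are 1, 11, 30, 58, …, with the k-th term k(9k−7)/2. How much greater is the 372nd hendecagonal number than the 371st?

Consecutive hendecagonal numbers differ by 9n − 8: here 9·372 − 8 = 3340.

3340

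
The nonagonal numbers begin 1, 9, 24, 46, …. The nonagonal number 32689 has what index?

Set n(7n−5)/2 = 32689, giving 7n² − 5n − 65378 = 0.
The discriminant is 25 + 56·32689 = 1830609, and √1830609 = 1353.
So n = (5 + 1353) / 14 = 1358/14 = 97.

97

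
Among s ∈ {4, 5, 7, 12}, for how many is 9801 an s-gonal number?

2

s = 4: P(4, 99) = 9801. ✓
s = 5: P(5, 81) = 9801. ✓
s = 7: P(7, 62) = 9517 and P(7, 63) = 9828; 9801 is not s-gonal.
s = 12: P(12, 44) = 9504 and P(12, 45) = 9945; 9801 is not s-gonal.
Hits: s ∈ {4, 5} → 2.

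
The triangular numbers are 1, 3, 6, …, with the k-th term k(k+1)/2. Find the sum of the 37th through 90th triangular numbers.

Σ i(i+1)/2 = (Σi² + Σi) / 2 over i = 37..90.
Σi = 4095 − 666 = 3429 and Σi² = 247065 − 16206 = 230859.
(1·230859 + 1·3429) / 2 = 234288/2 = 117144.

117144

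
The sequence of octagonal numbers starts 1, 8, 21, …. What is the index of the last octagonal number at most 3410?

34

Solve n(3n−2) ≤ 3410 for integer n.
n = 34 gives 3400 ≤ 3410, while n = 35 gives 3605 > 3410; so the answer is index 34.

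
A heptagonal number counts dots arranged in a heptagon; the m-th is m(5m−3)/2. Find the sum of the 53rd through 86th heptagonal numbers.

Σ i(5i−3)/2 = (5Σi² − 3Σi) / 2 over i = 53..86.
Σi = 3741 − 1378 = 2363 and Σi² = 215731 − 48230 = 167501.
(5·167501 − 3·2363) / 2 = 830416/2 = 415208.

415208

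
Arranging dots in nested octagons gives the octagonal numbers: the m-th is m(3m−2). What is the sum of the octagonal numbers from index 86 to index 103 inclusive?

480285

Σ i(3i−2) = 3Σi² − 2Σi over i = 86..103.
Σi = 5356 − 3655 = 1701 and Σi² = 369564 − 208335 = 161229.
3·161229 − 2·1701 = 480285.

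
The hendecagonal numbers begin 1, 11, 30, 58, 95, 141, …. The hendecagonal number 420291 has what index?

Set n(9n−7)/2 = 420291, giving 9n² − 7n − 840582 = 0.
The discriminant is 49 + 72·420291 = 30261001, and √30261001 = 5501.
So n = (7 + 5501) / 18 = 5508/18 = 306.

306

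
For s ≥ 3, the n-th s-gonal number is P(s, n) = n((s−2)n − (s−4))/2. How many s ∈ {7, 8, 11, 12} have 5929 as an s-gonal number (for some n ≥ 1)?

1

s = 7: P(7, 49) = 5929. ✓
s = 8: P(8, 44) = 5720 and P(8, 45) = 5985; 5929 is not s-gonal.
s = 11: P(11, 36) = 5706 and P(11, 37) = 6031; 5929 is not s-gonal.
s = 12: P(12, 34) = 5644 and P(12, 35) = 5985; 5929 is not s-gonal.
Hits: s ∈ {7} → 1.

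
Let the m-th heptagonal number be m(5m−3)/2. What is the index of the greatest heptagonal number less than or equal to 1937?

28

Solve n(5n−3)/2 ≤ 1937 for integer n.
n = 28 gives 1918 ≤ 1937, while n = 29 gives 2059 > 1937; so the answer is index 28.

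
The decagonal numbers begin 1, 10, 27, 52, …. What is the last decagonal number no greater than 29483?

29326

Solve n(4n−3) ≤ 29483 for integer n.
n = 86 gives 29326 ≤ 29483, while n = 87 gives 30015 > 29483; so the answer is 29326.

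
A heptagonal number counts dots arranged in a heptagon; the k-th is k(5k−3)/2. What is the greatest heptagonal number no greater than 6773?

6682

Solve n(5n−3)/2 ≤ 6773 for integer n.
n = 52 gives 6682 ≤ 6773, while n = 53 gives 6943 > 6773; so the answer is 6682.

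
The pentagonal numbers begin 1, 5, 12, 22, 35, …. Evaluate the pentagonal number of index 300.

134850

The 300th pentagonal number is n(3n−1)/2 with n = 300.
300·(3·300 − 1)/2 = 300·899/2 = 134850.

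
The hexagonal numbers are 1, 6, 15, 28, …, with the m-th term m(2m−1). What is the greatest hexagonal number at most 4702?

Solve n(2n−1) ≤ 4702 for integer n.
n = 48 gives 4560 ≤ 4702, while n = 49 gives 4753 > 4702; so the answer is 4560.

4560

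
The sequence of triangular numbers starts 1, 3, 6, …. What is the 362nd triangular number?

The 362nd triangular number is n(n+1)/2 with n = 362.
362·363/2 = 131406/2 = 65703.

65703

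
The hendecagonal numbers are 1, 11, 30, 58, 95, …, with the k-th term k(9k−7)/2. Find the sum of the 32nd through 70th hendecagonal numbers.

471744

Σ i(9i−7)/2 = (9Σi² − 7Σi) / 2 over i = 32..70.
Σi = 2485 − 496 = 1989 and Σi² = 116795 − 10416 = 106379.
(9·106379 − 7·1989) / 2 = 943488/2 = 471744.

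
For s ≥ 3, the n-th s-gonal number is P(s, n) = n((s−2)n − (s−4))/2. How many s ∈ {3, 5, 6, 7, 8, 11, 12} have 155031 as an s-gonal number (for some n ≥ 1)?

1

s = 3: P(3, 556) = 154846 and P(3, 557) = 155403; 155031 is not s-gonal.
s = 5: P(5, 321) = 154401 and P(5, 322) = 155365; 155031 is not s-gonal.
s = 6: P(6, 278) = 154290 and P(6, 279) = 155403; 155031 is not s-gonal.
s = 7: P(7, 249) = 154629 and P(7, 250) = 155875; 155031 is not s-gonal.
s = 8: P(8, 227) = 154133 and P(8, 228) = 155496; 155031 is not s-gonal.
s = 11: P(11, 186) = 155031. ✓
s = 12: P(12, 176) = 154176 and P(12, 177) = 155937; 155031 is not s-gonal.
Hits: s ∈ {11} → 1.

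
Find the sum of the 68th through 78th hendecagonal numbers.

261470

Σ i(9i−7)/2 = (9Σi² − 7Σi) / 2 over i = 68..78.
Σi = 3081 − 2278 = 803 and Σi² = 161239 − 102510 = 58729.
(9·58729 − 7·803) / 2 = 522940/2 = 261470.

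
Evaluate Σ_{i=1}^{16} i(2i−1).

Σ i(2i−1) = 2Σi² − Σi over i = 1..16.
Σi = 136 and Σi² = 1496.
2·1496 − 1·136 = 2856.

2856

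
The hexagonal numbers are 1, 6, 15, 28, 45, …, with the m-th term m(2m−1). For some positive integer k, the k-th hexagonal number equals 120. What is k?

8

Set n(2n−1) = 120, giving 2n² − n − 120 = 0.
The discriminant is 1 + 8·120 = 961, and √961 = 31.
So n = (1 + 31) / 4 = 32/4 = 8.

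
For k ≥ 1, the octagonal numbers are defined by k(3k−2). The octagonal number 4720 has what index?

40

Set n(3n−2) = 4720, giving 3n² − 2n − 4720 = 0.
So n = (2 + 238) / 6 = 240/6 = 40.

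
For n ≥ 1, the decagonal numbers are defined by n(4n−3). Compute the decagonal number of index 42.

The 42nd decagonal number is n(4n−3) with n = 42.
42·(4·42 − 3) = 42·165 = 6930.

6930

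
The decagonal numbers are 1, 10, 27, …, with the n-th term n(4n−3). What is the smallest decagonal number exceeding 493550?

Solve n(4n−3) > 493550 for integer n.
The largest n with value ≤ 493550 is 351 (since 491751 ≤ 493550 < 494560), so the first above is n = 352, value 494560.

494560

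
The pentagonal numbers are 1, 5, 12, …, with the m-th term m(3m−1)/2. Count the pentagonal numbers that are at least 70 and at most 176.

The n-th pentagonal number is n(3n−1)/2.
Smallest index with value ≥ 70: n = 7 (giving 70).
Largest index with value ≤ 176: n = 11 (giving 176).
Indices 7 through 11: 5 terms.

5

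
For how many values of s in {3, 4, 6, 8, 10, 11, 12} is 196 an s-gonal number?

s = 3: P(3, 19) = 190 and P(3, 20) = 210; 196 is not s-gonal.
s = 4: P(4, 14) = 196. ✓
s = 6: P(6, 10) = 190 and P(6, 11) = 231; 196 is not s-gonal.
s = 8: P(8, 8) = 176 and P(8, 9) = 225; 196 is not s-gonal.
s = 10: P(10, 7) = 175 and P(10, 8) = 232; 196 is not s-gonal.
s = 11: P(11, 7) = 196. ✓
s = 12: P(12, 6) = 156 and P(12, 7) = 217; 196 is not s-gonal.
Hits: s ∈ {4, 11} → 2.

2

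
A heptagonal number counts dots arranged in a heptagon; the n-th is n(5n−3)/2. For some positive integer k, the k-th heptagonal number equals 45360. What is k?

135

Set n(5n−3)/2 = 45360, giving 5n² − 3n − 90720 = 0.
The discriminant is 9 + 40·45360 = 1814409, and √1814409 = 1347.
So n = (3 + 1347) / 10 = 1350/10 = 135.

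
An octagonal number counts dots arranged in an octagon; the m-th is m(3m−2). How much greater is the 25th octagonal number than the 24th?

145

Consecutive octagonal numbers differ by 6n − 5: here 6·25 − 5 = 145.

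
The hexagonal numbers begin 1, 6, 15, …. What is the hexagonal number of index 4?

The 4th hexagonal number is n(2n−1) with n = 4.
4·(2·4 − 1) = 4·7 = 28.

28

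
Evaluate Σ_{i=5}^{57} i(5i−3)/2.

155873

Σ i(5i−3)/2 = (5Σi² − 3Σi) / 2 over i = 5..57.
Σi = 1653 − 10 = 1643 and Σi² = 63365 − 30 = 63335.
(5·63335 − 3·1643) / 2 = 311746/2 = 155873.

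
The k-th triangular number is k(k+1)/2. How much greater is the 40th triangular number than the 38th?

40·41/2 = 820 and 38·39/2 = 741.
Difference: 820 − 741 = 79.

79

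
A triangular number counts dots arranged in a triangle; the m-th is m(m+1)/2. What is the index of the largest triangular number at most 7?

Solve n(n+1)/2 ≤ 7 for integer n.
n = 3 gives 6 ≤ 7, while n = 4 gives 10 > 7; so the answer is index 3.

3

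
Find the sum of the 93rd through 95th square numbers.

26510

Σ_{i=93}^{95} i² = 290320 − 263810 = 26510.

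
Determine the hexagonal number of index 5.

The 5th hexagonal number is n(2n−1) with n = 5.
5·(2·5 − 1) = 5·9 = 45.

45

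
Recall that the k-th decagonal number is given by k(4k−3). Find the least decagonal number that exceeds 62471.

Solve n(4n−3) > 62471 for integer n.
The largest n with value ≤ 62471 is 125 (since 62125 ≤ 62471 < 63126), so the first above is n = 126, value 63126.

63126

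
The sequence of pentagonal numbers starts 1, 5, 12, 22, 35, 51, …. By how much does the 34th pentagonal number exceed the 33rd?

100

Consecutive pentagonal numbers differ by 3n − 2: here 3·34 − 2 = 100.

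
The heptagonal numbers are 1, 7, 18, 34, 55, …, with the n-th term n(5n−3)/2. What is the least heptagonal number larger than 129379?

129618

Solve n(5n−3)/2 > 129379 for integer n.
The largest n with value ≤ 129379 is 227 (since 128482 ≤ 129379 < 129618), so the first above is n = 228, value 129618.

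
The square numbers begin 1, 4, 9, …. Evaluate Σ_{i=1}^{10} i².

Σ_{i=1}^{10} i² = 10·11·21/6 = 385.

385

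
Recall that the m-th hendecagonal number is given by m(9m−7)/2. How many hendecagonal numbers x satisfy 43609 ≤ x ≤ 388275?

The n-th hendecagonal number is n(9n−7)/2.
Smallest index with value ≥ 43609: n = 99 (giving 43758).
Largest index with value ≤ 388275: n = 294 (giving 387933).
Indices 99 through 294: 196 terms.

196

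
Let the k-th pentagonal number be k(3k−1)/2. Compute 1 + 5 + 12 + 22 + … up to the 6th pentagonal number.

126

Σ i(3i−1)/2 = (3Σi² − Σi) / 2 over i = 1..6.
Σi = 21 and Σi² = 91.
(3·91 − 1·21) / 2 = 252/2 = 126.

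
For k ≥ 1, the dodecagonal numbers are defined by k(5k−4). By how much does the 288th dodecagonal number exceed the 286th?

288·(5·288 − 4) = 413568 and 286·(5·286 − 4) = 407836.
Difference: 413568 − 407836 = 5732.

5732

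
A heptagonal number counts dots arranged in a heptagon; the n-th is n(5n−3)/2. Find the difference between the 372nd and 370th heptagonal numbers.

3707

372·(5·372 − 3)/2 = 345402 and 370·(5·370 − 3)/2 = 341695.
Difference: 345402 − 341695 = 3707.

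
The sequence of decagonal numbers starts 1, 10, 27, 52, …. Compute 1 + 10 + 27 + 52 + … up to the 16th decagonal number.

5576

Σ i(4i−3) = 4Σi² − 3Σi over i = 1..16.
Σi = 136 and Σi² = 1496.
4·1496 − 3·136 = 5576.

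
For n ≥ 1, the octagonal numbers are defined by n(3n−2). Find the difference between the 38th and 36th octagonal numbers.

38·(3·38 − 2) = 4256 and 36·(3·36 − 2) = 3816.
Difference: 4256 − 3816 = 440.

440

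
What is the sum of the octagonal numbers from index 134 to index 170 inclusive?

Σ i(3i−2) = 3Σi² − 2Σi over i = 134..170.
Σi = 14535 − 8911 = 5624 and Σi² = 1652145 − 793079 = 859066.
3·859066 − 2·5624 = 2565950.

2565950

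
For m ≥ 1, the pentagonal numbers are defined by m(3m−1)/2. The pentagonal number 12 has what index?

Set n(3n−1)/2 = 12, giving 3n² − n − 24 = 0.
The discriminant is 1 + 24·12 = 289, and √289 = 17.
So n = (1 + 17) / 6 = 18/6 = 3.

3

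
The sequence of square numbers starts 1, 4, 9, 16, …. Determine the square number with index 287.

82369

The 287th square number is n² with n = 287.
287² = 82369.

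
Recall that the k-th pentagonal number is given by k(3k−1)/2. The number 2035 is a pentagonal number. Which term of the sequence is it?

37

Set n(3n−1)/2 = 2035, giving 3n² − n − 4070 = 0.
The discriminant is 1 + 24·2035 = 48841, and √48841 = 221.
So n = (1 + 221) / 6 = 222/6 = 37.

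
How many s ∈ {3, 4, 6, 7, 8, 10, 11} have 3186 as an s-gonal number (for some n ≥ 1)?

s = 3: P(3, 79) = 3160 and P(3, 80) = 3240; 3186 is not s-gonal.
s = 4: P(4, 56) = 3136 and P(4, 57) = 3249; 3186 is not s-gonal.
s = 6: P(6, 40) = 3160 and P(6, 41) = 3321; 3186 is not s-gonal.
s = 7: P(7, 36) = 3186. ✓
s = 8: P(8, 32) = 3008 and P(8, 33) = 3201; 3186 is not s-gonal.
s = 10: P(10, 28) = 3052 and P(10, 29) = 3277; 3186 is not s-gonal.
s = 11: P(11, 27) = 3186. ✓
Hits: s ∈ {7, 11} → 2.

2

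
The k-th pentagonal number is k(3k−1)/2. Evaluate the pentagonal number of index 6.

The 6th pentagonal number is n(3n−1)/2 with n = 6.
6·(3·6 − 1)/2 = 6·17/2 = 51.

51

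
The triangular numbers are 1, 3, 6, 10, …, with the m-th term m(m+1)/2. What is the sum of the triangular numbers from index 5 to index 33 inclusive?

Σ i(i+1)/2 = (Σi² + Σi) / 2 over i = 5..33.
Σi = 561 − 10 = 551 and Σi² = 12529 − 30 = 12499.
(1·12499 + 1·551) / 2 = 13050/2 = 6525.

6525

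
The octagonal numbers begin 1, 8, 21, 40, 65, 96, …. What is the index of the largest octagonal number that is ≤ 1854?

Solve n(3n−2) ≤ 1854 for integer n.
n = 25 gives 1825 ≤ 1854, while n = 26 gives 1976 > 1854; so the answer is index 25.

25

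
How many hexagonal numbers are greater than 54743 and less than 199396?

150

The n-th hexagonal number is n(2n−1).
Smallest index with value > 54743: n = 166 (giving 54946).
Largest index with value < 199396: n = 315 (giving 198135).
Indices 166 through 315: 150 terms.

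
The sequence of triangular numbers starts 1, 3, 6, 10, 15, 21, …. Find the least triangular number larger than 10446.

10585

Solve n(n+1)/2 > 10446 for integer n.
The largest n with value ≤ 10446 is 144 (since 10440 ≤ 10446 < 10585), so the first above is n = 145, value 10585.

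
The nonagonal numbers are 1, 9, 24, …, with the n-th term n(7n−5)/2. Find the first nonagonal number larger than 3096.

3286

Solve n(7n−5)/2 > 3096 for integer n.
The largest n with value ≤ 3096 is 30 (since 3075 ≤ 3096 < 3286), so the first above is n = 31, value 3286.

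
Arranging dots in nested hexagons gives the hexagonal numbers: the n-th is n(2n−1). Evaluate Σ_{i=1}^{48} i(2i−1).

Σ i(2i−1) = 2Σi² − Σi over i = 1..48.
Σi = 1176 and Σi² = 38024.
2·38024 − 1·1176 = 74872.

74872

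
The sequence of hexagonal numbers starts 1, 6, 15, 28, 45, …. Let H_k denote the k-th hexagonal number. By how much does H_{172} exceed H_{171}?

685

Consecutive hexagonal numbers differ by 4n − 3: here 4·172 − 3 = 685.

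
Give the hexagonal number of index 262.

137026

The 262nd hexagonal number is n(2n−1) with n = 262.
262·(2·262 − 1) = 262·523 = 137026.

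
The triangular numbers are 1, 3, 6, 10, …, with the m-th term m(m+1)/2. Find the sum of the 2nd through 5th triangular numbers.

Σ i(i+1)/2 = (Σi² + Σi) / 2 over i = 2..5.
Σi = 15 − 1 = 14 and Σi² = 55 − 1 = 54.
(1·54 + 1·14) / 2 = 68/2 = 34.

34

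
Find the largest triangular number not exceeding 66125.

Solve n(n+1)/2 ≤ 66125 for integer n.
n = 363 gives 66066 ≤ 66125, while n = 364 gives 66430 > 66125; so the answer is 66066.

66066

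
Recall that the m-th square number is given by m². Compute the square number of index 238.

The 238th square number is n² with n = 238.
238² = 56644.

56644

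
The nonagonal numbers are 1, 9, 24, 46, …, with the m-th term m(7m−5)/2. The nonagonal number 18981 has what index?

Set n(7n−5)/2 = 18981, giving 7n² − 5n − 37962 = 0.
The discriminant is 25 + 56·18981 = 1062961, and √1062961 = 1031.
So n = (5 + 1031) / 14 = 1036/14 = 74.

74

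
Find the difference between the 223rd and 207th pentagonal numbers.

10312

223·(3·223 − 1)/2 = 74482 and 207·(3·207 − 1)/2 = 64170.
Difference: 74482 − 64170 = 10312.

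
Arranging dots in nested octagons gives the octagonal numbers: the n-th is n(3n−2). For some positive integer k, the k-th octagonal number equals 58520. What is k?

Set n(3n−2) = 58520, giving 3n² − 2n − 58520 = 0.
So n = (2 + 838) / 6 = 840/6 = 140.

140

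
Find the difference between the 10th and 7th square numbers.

51

10² = 100 and 7² = 49.
Difference: 100 − 49 = 51.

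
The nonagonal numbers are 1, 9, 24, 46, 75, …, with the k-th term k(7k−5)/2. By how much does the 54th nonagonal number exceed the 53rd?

Consecutive nonagonal numbers differ by 7n − 6: here 7·54 − 6 = 372.

372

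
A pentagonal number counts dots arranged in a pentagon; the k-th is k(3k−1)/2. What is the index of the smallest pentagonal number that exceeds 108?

Solve n(3n−1)/2 > 108 for integer n.
The largest n with value ≤ 108 is 8 (since 92 ≤ 108 < 117), so the first above is n = 9, value 117.

9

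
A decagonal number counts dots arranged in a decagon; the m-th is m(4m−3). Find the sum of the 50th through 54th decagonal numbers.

53340

Σ i(4i−3) = 4Σi² − 3Σi over i = 50..54.
Σi = 1485 − 1225 = 260 and Σi² = 53955 − 40425 = 13530.
4·13530 − 3·260 = 53340.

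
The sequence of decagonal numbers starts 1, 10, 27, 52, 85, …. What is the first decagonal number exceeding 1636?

Solve n(4n−3) > 1636 for integer n.
The largest n with value ≤ 1636 is 20 (since 1540 ≤ 1636 < 1701), so the first above is n = 21, value 1701.

1701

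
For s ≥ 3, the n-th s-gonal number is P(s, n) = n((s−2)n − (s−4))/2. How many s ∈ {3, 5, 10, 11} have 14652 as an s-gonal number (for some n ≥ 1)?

s = 3: P(3, 170) = 14535 and P(3, 171) = 14706; 14652 is not s-gonal.
s = 5: P(5, 99) = 14652. ✓
s = 10: P(10, 60) = 14220 and P(10, 61) = 14701; 14652 is not s-gonal.
s = 11: P(11, 57) = 14421 and P(11, 58) = 14935; 14652 is not s-gonal.
Hits: s ∈ {5} → 1.

1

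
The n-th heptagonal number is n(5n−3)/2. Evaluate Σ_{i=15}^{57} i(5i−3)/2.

Σ i(5i−3)/2 = (5Σi² − 3Σi) / 2 over i = 15..57.
Σi = 1653 − 105 = 1548 and Σi² = 63365 − 1015 = 62350.
(5·62350 − 3·1548) / 2 = 307106/2 = 153553.

153553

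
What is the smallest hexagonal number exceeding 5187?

5356

Solve n(2n−1) > 5187 for integer n.
The largest n with value ≤ 5187 is 51 (since 5151 ≤ 5187 < 5356), so the first above is n = 52, value 5356.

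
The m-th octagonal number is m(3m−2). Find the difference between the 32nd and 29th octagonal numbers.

543

32·(3·32 − 2) = 3008 and 29·(3·29 − 2) = 2465.
Difference: 3008 − 2465 = 543.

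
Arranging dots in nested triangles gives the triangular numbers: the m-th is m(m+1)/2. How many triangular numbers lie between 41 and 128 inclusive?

The n-th triangular number is n(n+1)/2.
Smallest index with value ≥ 41: n = 9 (giving 45).
Largest index with value ≤ 128: n = 15 (giving 120).
Indices 9 through 15: 7 terms.

7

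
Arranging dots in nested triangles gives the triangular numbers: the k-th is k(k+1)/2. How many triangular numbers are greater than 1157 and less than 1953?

14

The n-th triangular number is n(n+1)/2.
Smallest index with value > 1157: n = 48 (giving 1176).
Largest index with value < 1953: n = 61 (giving 1891).
Indices 48 through 61: 14 terms.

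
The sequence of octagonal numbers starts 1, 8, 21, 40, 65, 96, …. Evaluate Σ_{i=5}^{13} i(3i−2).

Σ i(3i−2) = 3Σi² − 2Σi over i = 5..13.
Σi = 91 − 10 = 81 and Σi² = 819 − 30 = 789.
3·789 − 2·81 = 2205.

2205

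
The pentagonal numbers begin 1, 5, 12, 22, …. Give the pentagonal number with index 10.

145

The 10th pentagonal number is n(3n−1)/2 with n = 10.
10·(3·10 − 1)/2 = 10·29/2 = 145.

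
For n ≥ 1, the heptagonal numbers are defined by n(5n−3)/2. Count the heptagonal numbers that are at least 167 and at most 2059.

21

The n-th heptagonal number is n(5n−3)/2.
Smallest index with value ≥ 167: n = 9 (giving 189).
Largest index with value ≤ 2059: n = 29 (giving 2059).
Indices 9 through 29: 21 terms.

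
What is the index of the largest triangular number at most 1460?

53

Solve n(n+1)/2 ≤ 1460 for integer n.
n = 53 gives 1431 ≤ 1460, while n = 54 gives 1485 > 1460; so the answer is index 53.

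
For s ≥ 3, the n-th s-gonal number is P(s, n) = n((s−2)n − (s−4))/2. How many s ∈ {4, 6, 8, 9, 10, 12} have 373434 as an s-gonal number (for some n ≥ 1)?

s = 4: P(4, 611) = 373321 and P(4, 612) = 374544; 373434 is not s-gonal.
s = 6: P(6, 432) = 372816 and P(6, 433) = 374545; 373434 is not s-gonal.
s = 8: P(8, 353) = 373121 and P(8, 354) = 375240; 373434 is not s-gonal.
s = 9: P(9, 327) = 373434. ✓
s = 10: P(10, 305) = 371185 and P(10, 306) = 373626; 373434 is not s-gonal.
s = 12: P(12, 273) = 371553 and P(12, 274) = 374284; 373434 is not s-gonal.
Hits: s ∈ {9} → 1.

1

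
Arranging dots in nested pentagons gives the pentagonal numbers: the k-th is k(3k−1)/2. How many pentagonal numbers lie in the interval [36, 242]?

The n-th pentagonal number is n(3n−1)/2.
Smallest index with value ≥ 36: n = 6 (giving 51).
Largest index with value ≤ 242: n = 12 (giving 210).
Indices 6 through 12: 7 terms.

7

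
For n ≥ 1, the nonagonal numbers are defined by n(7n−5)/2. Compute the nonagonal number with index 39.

39·(7·39 − 5)/2 = 39·268/2 = 39·134 = 5226.

5226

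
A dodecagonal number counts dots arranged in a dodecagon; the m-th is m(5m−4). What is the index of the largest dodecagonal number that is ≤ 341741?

261

Solve n(5n−4) ≤ 341741 for integer n.
n = 261 gives 339561 ≤ 341741, while n = 262 gives 342172 > 341741; so the answer is index 261.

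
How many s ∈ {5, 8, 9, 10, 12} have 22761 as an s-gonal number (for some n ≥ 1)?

s = 5: P(5, 123) = 22632 and P(5, 124) = 23002; 22761 is not s-gonal.
s = 8: P(8, 87) = 22533 and P(8, 88) = 23056; 22761 is not s-gonal.
s = 9: P(9, 81) = 22761. ✓
s = 10: P(10, 75) = 22275 and P(10, 76) = 22876; 22761 is not s-gonal.
s = 12: P(12, 67) = 22177 and P(12, 68) = 22848; 22761 is not s-gonal.
Hits: s ∈ {9} → 1.

1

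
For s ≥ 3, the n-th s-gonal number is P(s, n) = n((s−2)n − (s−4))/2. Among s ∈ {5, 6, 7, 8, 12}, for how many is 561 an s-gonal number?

2

s = 5: P(5, 19) = 532 and P(5, 20) = 590; 561 is not s-gonal.
s = 6: P(6, 17) = 561. ✓
s = 7: P(7, 15) = 540 and P(7, 16) = 616; 561 is not s-gonal.
s = 8: P(8, 14) = 560 and P(8, 15) = 645; 561 is not s-gonal.
s = 12: P(12, 11) = 561. ✓
Hits: s ∈ {6, 12} → 2.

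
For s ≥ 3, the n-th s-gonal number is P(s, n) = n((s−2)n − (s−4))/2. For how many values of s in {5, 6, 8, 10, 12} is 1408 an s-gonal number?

1

s = 5: P(5, 30) = 1335 and P(5, 31) = 1426; 1408 is not s-gonal.
s = 6: P(6, 26) = 1326 and P(6, 27) = 1431; 1408 is not s-gonal.
s = 8: P(8, 22) = 1408. ✓
s = 10: P(10, 19) = 1387 and P(10, 20) = 1540; 1408 is not s-gonal.
s = 12: P(12, 17) = 1377 and P(12, 18) = 1548; 1408 is not s-gonal.
Hits: s ∈ {8} → 1.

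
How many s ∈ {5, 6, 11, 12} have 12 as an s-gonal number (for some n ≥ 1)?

2

s = 5: P(5, 3) = 12. ✓
s = 6: P(6, 2) = 6 and P(6, 3) = 15; 12 is not s-gonal.
s = 11: P(11, 2) = 11 and P(11, 3) = 30; 12 is not s-gonal.
s = 12: P(12, 2) = 12. ✓
Hits: s ∈ {5, 12} → 2.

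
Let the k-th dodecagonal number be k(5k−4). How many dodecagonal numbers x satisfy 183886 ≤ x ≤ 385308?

The n-th dodecagonal number is n(5n−4).
Smallest index with value ≥ 183886: n = 193 (giving 185473).
Largest index with value ≤ 385308: n = 278 (giving 385308).
Indices 193 through 278: 86 terms.

86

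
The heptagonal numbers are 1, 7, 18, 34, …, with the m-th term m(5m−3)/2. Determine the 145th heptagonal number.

52345

The 145th heptagonal number is n(5n−3)/2 with n = 145.
145·(5·145 − 3)/2 = 145·722/2 = 145·361 = 52345.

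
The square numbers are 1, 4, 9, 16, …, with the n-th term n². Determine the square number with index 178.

31684

The 178th square number is n² with n = 178.
178² = 31684.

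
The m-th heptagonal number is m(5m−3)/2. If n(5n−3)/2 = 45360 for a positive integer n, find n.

Set n(5n−3)/2 = 45360, giving 5n² − 3n − 90720 = 0.
So n = (3 + 1347) / 10 = 1350/10 = 135.
Check: 135·(5·135 − 3)/2 = 45360. ✓

135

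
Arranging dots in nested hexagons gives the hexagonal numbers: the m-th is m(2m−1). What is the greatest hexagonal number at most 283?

276

Solve n(2n−1) ≤ 283 for integer n.
n = 12 gives 276 ≤ 283, while n = 13 gives 325 > 283; so the answer is 276.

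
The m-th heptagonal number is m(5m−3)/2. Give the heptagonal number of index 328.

328·(5·328 − 3)/2 = 328·1637/2 = 268468.

268468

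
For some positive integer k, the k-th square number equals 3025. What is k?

55

We need n² = 3025, so n = √3025 = 55.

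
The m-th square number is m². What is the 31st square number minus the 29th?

120

31² = 961 and 29² = 841.
Difference: 961 − 841 = 120.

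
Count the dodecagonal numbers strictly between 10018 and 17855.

15

The n-th dodecagonal number is n(5n−4).
Smallest index with value > 10018: n = 46 (giving 10396).
Largest index with value < 17855: n = 60 (giving 17760).
Indices 46 through 60: 15 terms.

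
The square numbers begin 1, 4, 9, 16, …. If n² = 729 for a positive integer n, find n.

27

We need n² = 729, so n = √729 = 27.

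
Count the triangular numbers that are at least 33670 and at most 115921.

223

The n-th triangular number is n(n+1)/2.
Smallest index with value ≥ 33670: n = 259 (giving 33670).
Largest index with value ≤ 115921: n = 481 (giving 115921).
Indices 259 through 481: 223 terms.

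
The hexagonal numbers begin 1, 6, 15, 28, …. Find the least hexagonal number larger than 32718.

33153

Solve n(2n−1) > 32718 for integer n.
The largest n with value ≤ 32718 is 128 (since 32640 ≤ 32718 < 33153), so the first above is n = 129, value 33153.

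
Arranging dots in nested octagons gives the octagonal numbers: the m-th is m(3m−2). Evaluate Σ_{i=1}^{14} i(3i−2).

Σ i(3i−2) = 3Σi² − 2Σi over i = 1..14.
Σi = 105 and Σi² = 1015.
3·1015 − 2·105 = 2835.

2835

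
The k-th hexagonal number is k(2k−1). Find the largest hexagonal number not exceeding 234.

Solve n(2n−1) ≤ 234 for integer n.
n = 11 gives 231 ≤ 234, while n = 12 gives 276 > 234; so the answer is 231.

231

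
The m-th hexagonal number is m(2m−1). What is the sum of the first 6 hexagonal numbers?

Σ i(2i−1) = 2Σi² − Σi over i = 1..6.
Σi = 21 and Σi² = 91.
2·91 − 1·21 = 161.

161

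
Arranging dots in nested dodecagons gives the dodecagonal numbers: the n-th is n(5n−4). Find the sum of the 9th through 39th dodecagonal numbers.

98704

Σ i(5i−4) = 5Σi² − 4Σi over i = 9..39.
Σi = 780 − 36 = 744 and Σi² = 20540 − 204 = 20336.
5·20336 − 4·744 = 98704.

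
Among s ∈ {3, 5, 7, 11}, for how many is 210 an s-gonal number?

2

s = 3: P(3, 20) = 210. ✓
s = 5: P(5, 12) = 210. ✓
s = 7: P(7, 9) = 189 and P(7, 10) = 235; 210 is not s-gonal.
s = 11: P(11, 7) = 196 and P(11, 8) = 260; 210 is not s-gonal.
Hits: s ∈ {3, 5} → 2.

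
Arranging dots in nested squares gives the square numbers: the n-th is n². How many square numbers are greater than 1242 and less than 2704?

16

The n-th square number is n².
Smallest index with value > 1242: n = 36 (giving 1296).
Largest index with value < 2704: n = 51 (giving 2601).
Indices 36 through 51: 16 terms.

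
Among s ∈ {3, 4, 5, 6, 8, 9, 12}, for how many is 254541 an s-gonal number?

2

s = 3: P(3, 713) = 254541. ✓
s = 4: P(4, 504) = 254016 and P(4, 505) = 255025; 254541 is not s-gonal.
s = 5: P(5, 412) = 254410 and P(5, 413) = 255647; 254541 is not s-gonal.
s = 6: P(6, 357) = 254541. ✓
s = 8: P(8, 291) = 253461 and P(8, 292) = 255208; 254541 is not s-gonal.
s = 9: P(9, 270) = 254475 and P(9, 271) = 256366; 254541 is not s-gonal.
s = 12: P(12, 226) = 254476 and P(12, 227) = 256737; 254541 is not s-gonal.
Hits: s ∈ {3, 6} → 2.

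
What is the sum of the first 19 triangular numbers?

1330

Σ i(i+1)/2 = (Σi² + Σi) / 2 over i = 1..19.
Σi = 190 and Σi² = 2470.
(1·2470 + 1·190) / 2 = 2660/2 = 1330.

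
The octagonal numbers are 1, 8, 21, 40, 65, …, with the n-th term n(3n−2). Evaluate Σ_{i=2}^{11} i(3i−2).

1385

Σ i(3i−2) = 3Σi² − 2Σi over i = 2..11.
Σi = 66 − 1 = 65 and Σi² = 506 − 1 = 505.
3·505 − 2·65 = 1385.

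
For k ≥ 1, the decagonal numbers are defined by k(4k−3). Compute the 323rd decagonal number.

The 323rd decagonal number is n(4n−3) with n = 323.
323·(4·323 − 3) = 323·1289 = 416347.

416347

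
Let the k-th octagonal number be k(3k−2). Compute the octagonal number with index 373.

416641

The 373rd octagonal number is n(3n−2) with n = 373.
373·(3·373 − 2) = 373·1117 = 416641.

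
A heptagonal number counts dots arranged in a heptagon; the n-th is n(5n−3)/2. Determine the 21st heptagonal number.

21·(5·21 − 3)/2 = 21·102/2 = 21·51 = 1071.

1071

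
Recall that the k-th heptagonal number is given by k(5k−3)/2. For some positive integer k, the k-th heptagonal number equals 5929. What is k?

Set n(5n−3)/2 = 5929, giving 5n² − 3n − 11858 = 0.
The discriminant is 9 + 40·5929 = 237169, and √237169 = 487.
So n = (3 + 487) / 10 = 490/10 = 49.

49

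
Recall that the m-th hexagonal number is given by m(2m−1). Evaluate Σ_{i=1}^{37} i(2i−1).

34447

Σ i(2i−1) = 2Σi² − Σi over i = 1..37.
Σi = 703 and Σi² = 17575.
2·17575 − 1·703 = 34447.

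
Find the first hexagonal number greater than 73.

Solve n(2n−1) > 73 for integer n.
The largest n with value ≤ 73 is 6 (since 66 ≤ 73 < 91), so the first above is n = 7, value 91.

91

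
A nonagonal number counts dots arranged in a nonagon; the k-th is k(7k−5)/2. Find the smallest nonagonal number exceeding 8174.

Solve n(7n−5)/2 > 8174 for integer n.
The largest n with value ≤ 8174 is 48 (since 7944 ≤ 8174 < 8281), so the first above is n = 49, value 8281.

8281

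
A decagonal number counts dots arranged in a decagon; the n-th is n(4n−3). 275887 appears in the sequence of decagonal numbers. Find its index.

263

Set n(4n−3) = 275887, giving 4n² − 3n − 275887 = 0.
The discriminant is 9 + 16·275887 = 4414201, and √4414201 = 2101.
So n = (3 + 2101) / 8 = 2104/8 = 263.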